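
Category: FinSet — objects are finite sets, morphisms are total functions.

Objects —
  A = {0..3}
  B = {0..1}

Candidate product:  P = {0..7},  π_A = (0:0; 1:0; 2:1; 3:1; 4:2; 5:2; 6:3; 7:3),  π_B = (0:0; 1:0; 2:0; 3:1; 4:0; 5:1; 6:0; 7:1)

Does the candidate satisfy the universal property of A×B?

|A|·|B| = 4·2 = 8;  |P| = 8
Check the pairing map k ↦ (π_A(k), π_B(k)):
  0 : (0,0)
  1 : (0,0)  ✗ repeats pair of k=0
  2 : (1,0)
  3 : (1,1)
  4 : (2,0)
  5 : (2,1)
  6 : (3,0)
  7 : (3,1)
distinct pairs in image: 7 / 8 needed
  → (0,0) hit at k=0 and k=1

Answer: NOT A VALID PRODUCT — duplicate pair at indices 0,1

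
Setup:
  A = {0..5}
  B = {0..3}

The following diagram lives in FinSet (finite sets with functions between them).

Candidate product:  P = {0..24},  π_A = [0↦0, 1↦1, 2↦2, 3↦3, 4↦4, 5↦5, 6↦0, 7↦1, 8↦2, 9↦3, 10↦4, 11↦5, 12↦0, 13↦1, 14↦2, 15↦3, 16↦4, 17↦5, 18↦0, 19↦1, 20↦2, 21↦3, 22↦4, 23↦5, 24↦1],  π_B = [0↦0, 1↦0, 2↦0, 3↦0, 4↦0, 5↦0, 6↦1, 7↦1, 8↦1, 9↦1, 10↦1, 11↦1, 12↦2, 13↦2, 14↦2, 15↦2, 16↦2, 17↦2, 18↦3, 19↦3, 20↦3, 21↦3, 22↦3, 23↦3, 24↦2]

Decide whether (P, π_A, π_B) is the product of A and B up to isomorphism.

|A|·|B| = 6·4 = 24;  |P| = 25
  → cardinalities differ; no bijection possible.

Answer: NOT A VALID PRODUCT — |P|=25 ≠ |A|·|B|=24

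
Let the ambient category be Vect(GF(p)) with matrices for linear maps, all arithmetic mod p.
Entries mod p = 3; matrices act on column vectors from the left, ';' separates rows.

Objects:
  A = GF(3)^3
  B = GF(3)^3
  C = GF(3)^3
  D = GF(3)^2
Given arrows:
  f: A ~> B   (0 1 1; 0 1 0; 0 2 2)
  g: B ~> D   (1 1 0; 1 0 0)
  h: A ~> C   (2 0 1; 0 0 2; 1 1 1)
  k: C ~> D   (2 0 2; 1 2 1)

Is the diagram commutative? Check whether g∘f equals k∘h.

Path 1 = f;g:
  e0=⟨1,0,0⟩ f~>⟨0,0,0⟩ g~>⟨0,0⟩
  e1=⟨0,1,0⟩ f~>⟨1,1,2⟩ g~>⟨2,1⟩
  e2=⟨0,0,1⟩ f~>⟨1,0,2⟩ g~>⟨1,1⟩
  result₁ = (0 2 1; 0 1 1)
Path 2 = h;k:
  e0=⟨1,0,0⟩ h~>⟨2,0,1⟩ k~>⟨0,0⟩
  e1=⟨0,1,0⟩ h~>⟨0,0,1⟩ k~>⟨2,1⟩
  e2=⟨0,0,1⟩ h~>⟨1,2,1⟩ k~>⟨1,0⟩
  result₂ = (0 2 1; 0 1 0)
Equal? NO — does not commute

Answer: DOES NOT COMMUTE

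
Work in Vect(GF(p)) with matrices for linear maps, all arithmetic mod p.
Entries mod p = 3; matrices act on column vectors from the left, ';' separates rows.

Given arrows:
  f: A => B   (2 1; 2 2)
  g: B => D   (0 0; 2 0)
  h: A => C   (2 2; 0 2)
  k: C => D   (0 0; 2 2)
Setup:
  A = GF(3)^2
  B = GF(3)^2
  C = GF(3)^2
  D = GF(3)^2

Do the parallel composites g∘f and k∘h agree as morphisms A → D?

Answer: COMMUTES

Trace:
Path 1 = f;g:
  e0=(1,0) f=>(2,2) g=>(0,1)
  e1=(0,1) f=>(1,2) g=>(0,2)
  ⟦path⟧₁ = (0 0; 1 2)
Path 2 = h;k:
  e0=(1,0) h=>(2,0) k=>(0,1)
  e1=(0,1) h=>(2,2) k=>(0,2)
  ⟦path⟧₂ = (0 0; 1 2)
Equal? YES — commutes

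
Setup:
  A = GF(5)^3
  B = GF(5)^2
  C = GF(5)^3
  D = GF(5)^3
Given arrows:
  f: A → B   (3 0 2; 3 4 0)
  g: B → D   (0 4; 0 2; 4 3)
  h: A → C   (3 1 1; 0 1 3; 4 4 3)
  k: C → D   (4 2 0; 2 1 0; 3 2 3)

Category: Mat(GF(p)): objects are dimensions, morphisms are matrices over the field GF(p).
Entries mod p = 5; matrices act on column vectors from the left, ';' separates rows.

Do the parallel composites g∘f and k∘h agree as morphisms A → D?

Answer: COMMUTES

Derivation:
Along f;g (path 1):
  e0=[1,0,0] f→[3,3] g→[2,1,1]
  e1=[0,1,0] f→[0,4] g→[1,3,2]
  e2=[0,0,1] f→[2,0] g→[0,0,3]
  result₁ = (2 1 0; 1 3 0; 1 2 3)
Along h;k (path 2):
  e0=[1,0,0] h→[3,0,4] k→[2,1,1]
  e1=[0,1,0] h→[1,1,4] k→[1,3,2]
  e2=[0,0,1] h→[1,3,3] k→[0,0,3]
  result₂ = (2 1 0; 1 3 0; 1 2 3)
Equal? equal; square commutes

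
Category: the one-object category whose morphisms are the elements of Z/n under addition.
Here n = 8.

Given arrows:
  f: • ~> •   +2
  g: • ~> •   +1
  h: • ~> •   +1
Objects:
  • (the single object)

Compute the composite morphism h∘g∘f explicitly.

  0 +2≡2 +1≡3 +1≡4  (mod 8)
composite: +4

Answer: +4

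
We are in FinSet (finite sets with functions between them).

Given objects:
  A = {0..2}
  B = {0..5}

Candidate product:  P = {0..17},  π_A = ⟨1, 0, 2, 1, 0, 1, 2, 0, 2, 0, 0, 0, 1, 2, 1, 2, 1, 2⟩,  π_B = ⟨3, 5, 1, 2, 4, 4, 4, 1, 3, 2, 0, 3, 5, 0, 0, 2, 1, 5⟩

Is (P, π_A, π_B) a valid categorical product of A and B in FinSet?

Answer: VALID PRODUCT

Work:
|A|·|B| = 3·6 = 18;  |P| = 18
Check the pairing map k ↦ (π_A(k), π_B(k)):
  0 : (1,3)
  1 : (0,5)
  2 : (2,1)
  3 : (1,2)
  4 : (0,4)
  5 : (1,4)
  6 : (2,4)
  7 : (0,1)
  8 : (2,3)
  9 : (0,2)
  10 : (0,0)
  11 : (0,3)
  12 : (1,5)
  13 : (2,0)
  14 : (1,0)
  15 : (2,2)
  16 : (1,1)
  17 : (2,5)
distinct pairs in image: 18 / 18 needed
  → bijection onto A×B; projections well-typed.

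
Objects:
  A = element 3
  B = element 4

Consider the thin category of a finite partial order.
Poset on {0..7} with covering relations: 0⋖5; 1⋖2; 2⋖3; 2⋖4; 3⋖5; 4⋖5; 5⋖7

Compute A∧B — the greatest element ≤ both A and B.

Answer: A∧B = 2

Work:
{x : x≤A ∧ x≤B} = {1,2}  (A=3, B=4)
  1 ≤ 2
  2 ≤ 2
glb = 2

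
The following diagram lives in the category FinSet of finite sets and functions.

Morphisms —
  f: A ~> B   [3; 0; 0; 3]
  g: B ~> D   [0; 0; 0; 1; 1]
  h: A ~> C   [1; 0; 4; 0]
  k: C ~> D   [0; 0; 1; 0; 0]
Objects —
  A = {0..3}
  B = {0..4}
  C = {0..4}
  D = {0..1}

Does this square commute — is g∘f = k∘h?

Path 1 = f;g:
  0 f~>3 g~>1
  1 f~>0 g~>0
  2 f~>0 g~>0
  3 f~>3 g~>1
  composite₁ = [1; 0; 0; 1]
Path 2 = h;k:
  0 h~>1 k~>0
  1 h~>0 k~>0
  2 h~>4 k~>0
  3 h~>0 k~>0
  composite₂ = [0; 0; 0; 0]
Equal? NO — does not commute

Answer: DOES NOT COMMUTE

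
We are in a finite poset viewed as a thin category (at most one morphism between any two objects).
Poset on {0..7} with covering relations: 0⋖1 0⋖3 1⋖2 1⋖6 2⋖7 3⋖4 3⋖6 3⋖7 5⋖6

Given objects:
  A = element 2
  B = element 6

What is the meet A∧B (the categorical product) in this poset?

Lower bounds of A=2 and B=6: {0,1}
  0 <= 1
  1 <= 1
glb = 1

Answer: A∧B = 1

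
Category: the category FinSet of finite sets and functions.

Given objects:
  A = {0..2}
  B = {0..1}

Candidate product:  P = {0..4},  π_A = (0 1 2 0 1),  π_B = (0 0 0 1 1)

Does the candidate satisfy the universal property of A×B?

|A|·|B| = 3·2 = 6;  |P| = 5
  → cardinalities differ; no bijection possible.

Answer: NOT A VALID PRODUCT — |P|=5 ≠ |A|·|B|=6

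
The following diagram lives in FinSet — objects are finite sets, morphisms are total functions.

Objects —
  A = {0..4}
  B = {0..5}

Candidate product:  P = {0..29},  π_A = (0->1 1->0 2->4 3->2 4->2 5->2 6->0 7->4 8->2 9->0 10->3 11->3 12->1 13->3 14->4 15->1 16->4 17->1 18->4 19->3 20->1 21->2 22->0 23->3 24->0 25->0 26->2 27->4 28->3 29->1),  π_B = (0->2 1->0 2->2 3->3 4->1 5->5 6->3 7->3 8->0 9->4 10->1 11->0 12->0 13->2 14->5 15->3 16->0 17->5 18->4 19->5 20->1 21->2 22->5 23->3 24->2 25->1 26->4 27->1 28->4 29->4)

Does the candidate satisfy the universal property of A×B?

Answer: VALID PRODUCT

Trace:
|A|·|B| = 5·6 = 30;  |P| = 30
Check the pairing map k ↦ (π_A(k), π_B(k)):
  0 -> (1,2)
  1 -> (0,0)
  2 -> (4,2)
  3 -> (2,3)
  4 -> (2,1)
  5 -> (2,5)
  6 -> (0,3)
  7 -> (4,3)
  8 -> (2,0)
  9 -> (0,4)
  10 -> (3,1)
  11 -> (3,0)
  12 -> (1,0)
  13 -> (3,2)
  14 -> (4,5)
  15 -> (1,3)
  16 -> (4,0)
  17 -> (1,5)
  18 -> (4,4)
  19 -> (3,5)
  20 -> (1,1)
  21 -> (2,2)
  22 -> (0,5)
  23 -> (3,3)
  24 -> (0,2)
  25 -> (0,1)
  26 -> (2,4)
  27 -> (4,1)
  28 -> (3,4)
  29 -> (1,4)
distinct pairs in image: 30 / 30 needed
  → bijection onto A×B; projections well-typed.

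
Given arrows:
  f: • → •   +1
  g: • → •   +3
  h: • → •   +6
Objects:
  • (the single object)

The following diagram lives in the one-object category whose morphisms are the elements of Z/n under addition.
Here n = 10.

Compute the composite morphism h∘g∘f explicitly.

Answer: +0

Work:
  0 +1≡1 +3≡4 +6≡0  (mod 10)
composite: +0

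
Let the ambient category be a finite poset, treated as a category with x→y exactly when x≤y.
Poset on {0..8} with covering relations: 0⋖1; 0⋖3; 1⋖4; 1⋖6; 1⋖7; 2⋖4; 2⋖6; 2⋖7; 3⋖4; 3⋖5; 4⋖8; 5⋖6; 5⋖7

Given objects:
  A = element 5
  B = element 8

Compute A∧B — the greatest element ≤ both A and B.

Lower bounds of A=5 and B=8: {0,3}
  0 <= 3
  3 <= 3
glb = 3

Answer: A∧B = 3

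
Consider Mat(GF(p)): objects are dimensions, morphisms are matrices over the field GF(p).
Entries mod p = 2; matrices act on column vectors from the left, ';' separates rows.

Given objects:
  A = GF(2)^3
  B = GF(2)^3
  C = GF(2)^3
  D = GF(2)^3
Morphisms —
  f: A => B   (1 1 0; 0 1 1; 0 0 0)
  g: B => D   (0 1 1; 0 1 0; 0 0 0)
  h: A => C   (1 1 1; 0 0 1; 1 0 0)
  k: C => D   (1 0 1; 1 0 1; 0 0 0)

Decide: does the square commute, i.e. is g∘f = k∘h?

Answer: COMMUTES

Derivation:
Path 1 = f;g:
  e0=(1,0,0) f=>(1,0,0) g=>(0,0,0)
  e1=(0,1,0) f=>(1,1,0) g=>(1,1,0)
  e2=(0,0,1) f=>(0,1,0) g=>(1,1,0)
  result₁ = (0 1 1; 0 1 1; 0 0 0)
Path 2 = h;k:
  e0=(1,0,0) h=>(1,0,1) k=>(0,0,0)
  e1=(0,1,0) h=>(1,0,0) k=>(1,1,0)
  e2=(0,0,1) h=>(1,1,0) k=>(1,1,0)
  result₂ = (0 1 1; 0 1 1; 0 0 0)
Equal? same morphism ✓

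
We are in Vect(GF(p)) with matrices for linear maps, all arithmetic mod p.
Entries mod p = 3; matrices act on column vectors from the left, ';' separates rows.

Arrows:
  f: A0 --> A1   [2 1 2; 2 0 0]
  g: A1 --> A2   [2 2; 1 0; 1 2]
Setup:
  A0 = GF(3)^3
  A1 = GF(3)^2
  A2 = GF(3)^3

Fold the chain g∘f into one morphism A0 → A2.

  e0=[1,0,0] f-->[2,2] g-->[2,2,0]
  e1=[0,1,0] f-->[1,0] g-->[2,1,1]
  e2=[0,0,1] f-->[2,0] g-->[1,2,2]
composite: [2 2 1; 2 1 2; 0 1 2]

Answer: [2 2 1; 2 1 2; 0 1 2]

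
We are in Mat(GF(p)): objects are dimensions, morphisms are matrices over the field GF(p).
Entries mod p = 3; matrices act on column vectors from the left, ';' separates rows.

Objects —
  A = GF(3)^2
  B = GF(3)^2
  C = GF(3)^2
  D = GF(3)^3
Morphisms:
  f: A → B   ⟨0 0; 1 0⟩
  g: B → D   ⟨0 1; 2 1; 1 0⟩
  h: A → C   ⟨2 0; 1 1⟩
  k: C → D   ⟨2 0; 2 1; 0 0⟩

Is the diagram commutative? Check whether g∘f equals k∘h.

Along f;g (path 1):
  e0=[1,0] f→[0,1] g→[1,1,0]
  e1=[0,1] f→[0,0] g→[0,0,0]
  ⟦path⟧₁ = ⟨1 0; 1 0; 0 0⟩
Along h;k (path 2):
  e0=[1,0] h→[2,1] k→[1,2,0]
  e1=[0,1] h→[0,1] k→[0,1,0]
  ⟦path⟧₂ = ⟨1 0; 2 1; 0 0⟩
Equal? distinct morphisms ✗

Answer: DOES NOT COMMUTE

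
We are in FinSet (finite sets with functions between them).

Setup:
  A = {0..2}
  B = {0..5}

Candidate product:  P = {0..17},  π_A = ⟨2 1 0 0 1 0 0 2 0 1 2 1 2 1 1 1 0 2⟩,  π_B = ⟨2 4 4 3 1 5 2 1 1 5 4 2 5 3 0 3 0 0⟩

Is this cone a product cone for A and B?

Answer: NOT A VALID PRODUCT — duplicate pair at indices 13,15

Work:
|A|·|B| = 3·6 = 18;  |P| = 18
Check the pairing map k ↦ (π_A(k), π_B(k)):
  0 ↦ (2,2)
  1 ↦ (1,4)
  2 ↦ (0,4)
  3 ↦ (0,3)
  4 ↦ (1,1)
  5 ↦ (0,5)
  6 ↦ (0,2)
  7 ↦ (2,1)
  8 ↦ (0,1)
  9 ↦ (1,5)
  10 ↦ (2,4)
  11 ↦ (1,2)
  12 ↦ (2,5)
  13 ↦ (1,3)
  14 ↦ (1,0)
  15 ↦ (1,3)  ✗ repeats pair of k=13
  16 ↦ (0,0)
  17 ↦ (2,0)
distinct pairs in image: 17 / 18 needed
  → (1,3) hit at k=13 and k=15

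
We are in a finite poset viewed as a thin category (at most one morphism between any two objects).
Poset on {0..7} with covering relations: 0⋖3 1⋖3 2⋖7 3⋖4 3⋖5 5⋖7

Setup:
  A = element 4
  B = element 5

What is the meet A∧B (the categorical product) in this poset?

Answer: A∧B = 3

Work:
Common predecessors of 4,5: {0,1,3}
  0 ≤ 3
  1 ≤ 3
  3 ≤ 3
glb = 3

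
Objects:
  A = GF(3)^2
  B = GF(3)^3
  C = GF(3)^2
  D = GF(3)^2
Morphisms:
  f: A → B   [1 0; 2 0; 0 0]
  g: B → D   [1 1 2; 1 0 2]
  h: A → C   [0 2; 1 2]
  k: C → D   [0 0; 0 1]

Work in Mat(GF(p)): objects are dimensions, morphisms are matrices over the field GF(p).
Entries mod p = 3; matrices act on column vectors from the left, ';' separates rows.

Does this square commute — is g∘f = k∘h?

Path 1 = f;g:
  e0=(1,0) f→(1,2,0) g→(0,1)
  e1=(0,1) f→(0,0,0) g→(0,0)
  composite₁ = [0 0; 1 0]
Path 2 = h;k:
  e0=(1,0) h→(0,1) k→(0,1)
  e1=(0,1) h→(2,2) k→(0,2)
  composite₂ = [0 0; 1 2]
Equal? differ; not commutative

Answer: DOES NOT COMMUTE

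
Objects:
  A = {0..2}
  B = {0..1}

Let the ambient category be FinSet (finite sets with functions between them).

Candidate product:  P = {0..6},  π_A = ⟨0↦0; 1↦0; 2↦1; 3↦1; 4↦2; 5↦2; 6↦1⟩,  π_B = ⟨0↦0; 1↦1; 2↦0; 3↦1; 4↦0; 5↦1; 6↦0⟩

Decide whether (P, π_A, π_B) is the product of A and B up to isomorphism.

Answer: NOT A VALID PRODUCT — |P|=7 ≠ |A|·|B|=6

Trace:
|A|·|B| = 3·2 = 6;  |P| = 7
  → cardinalities differ; no bijection possible.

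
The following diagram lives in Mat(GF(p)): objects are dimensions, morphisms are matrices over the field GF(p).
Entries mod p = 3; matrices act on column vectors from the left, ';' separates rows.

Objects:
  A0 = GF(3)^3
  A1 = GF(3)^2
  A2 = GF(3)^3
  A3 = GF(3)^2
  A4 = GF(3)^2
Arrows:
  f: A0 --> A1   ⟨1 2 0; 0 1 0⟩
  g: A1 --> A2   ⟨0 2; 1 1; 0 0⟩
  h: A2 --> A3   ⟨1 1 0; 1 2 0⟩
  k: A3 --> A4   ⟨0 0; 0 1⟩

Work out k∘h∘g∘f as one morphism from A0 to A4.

  e0=[1,0,0] f-->[1,0] g-->[0,1,0] h-->[1,2] k-->[0,2]
  e1=[0,1,0] f-->[2,1] g-->[2,0,0] h-->[2,2] k-->[0,2]
  e2=[0,0,1] f-->[0,0] g-->[0,0,0] h-->[0,0] k-->[0,0]
result: ⟨0 0 0; 2 2 0⟩

Answer: ⟨0 0 0; 2 2 0⟩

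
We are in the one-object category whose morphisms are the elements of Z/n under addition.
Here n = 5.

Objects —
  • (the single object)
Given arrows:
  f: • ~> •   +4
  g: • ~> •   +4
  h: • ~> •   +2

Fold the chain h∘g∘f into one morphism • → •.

  0 +4≡4 +4≡3 +2≡0  (mod 5)
⟦path⟧: +0

Answer: +0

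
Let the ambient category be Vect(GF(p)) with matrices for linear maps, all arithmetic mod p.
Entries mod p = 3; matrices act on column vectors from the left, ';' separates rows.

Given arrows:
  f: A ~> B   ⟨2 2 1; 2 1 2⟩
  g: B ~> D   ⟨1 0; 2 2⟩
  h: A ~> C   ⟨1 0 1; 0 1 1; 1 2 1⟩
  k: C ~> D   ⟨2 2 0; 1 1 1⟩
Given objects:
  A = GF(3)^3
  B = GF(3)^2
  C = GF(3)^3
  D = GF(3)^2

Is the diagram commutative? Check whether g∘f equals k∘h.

Along f;g (path 1):
  e0=(1,0,0) f~>(2,2) g~>(2,2)
  e1=(0,1,0) f~>(2,1) g~>(2,0)
  e2=(0,0,1) f~>(1,2) g~>(1,0)
  composite₁ = ⟨2 2 1; 2 0 0⟩
Along h;k (path 2):
  e0=(1,0,0) h~>(1,0,1) k~>(2,2)
  e1=(0,1,0) h~>(0,1,2) k~>(2,0)
  e2=(0,0,1) h~>(1,1,1) k~>(1,0)
  composite₂ = ⟨2 2 1; 2 0 0⟩
Equal? YES — commutes

Answer: COMMUTES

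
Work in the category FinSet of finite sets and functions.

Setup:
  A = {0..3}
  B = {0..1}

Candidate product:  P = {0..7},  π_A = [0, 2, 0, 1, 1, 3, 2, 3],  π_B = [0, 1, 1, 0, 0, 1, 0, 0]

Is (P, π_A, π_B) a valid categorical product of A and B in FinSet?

Answer: NOT A VALID PRODUCT — duplicate pair at indices 3,4

Trace:
|A|·|B| = 4·2 = 8;  |P| = 8
Check the pairing map k ↦ (π_A(k), π_B(k)):
  0 ↦ (0,0)
  1 ↦ (2,1)
  2 ↦ (0,1)
  3 ↦ (1,0)
  4 ↦ (1,0)  ✗ repeats pair of k=3
  5 ↦ (3,1)
  6 ↦ (2,0)
  7 ↦ (3,0)
distinct pairs in image: 7 / 8 needed
  → (1,0) hit at k=3 and k=4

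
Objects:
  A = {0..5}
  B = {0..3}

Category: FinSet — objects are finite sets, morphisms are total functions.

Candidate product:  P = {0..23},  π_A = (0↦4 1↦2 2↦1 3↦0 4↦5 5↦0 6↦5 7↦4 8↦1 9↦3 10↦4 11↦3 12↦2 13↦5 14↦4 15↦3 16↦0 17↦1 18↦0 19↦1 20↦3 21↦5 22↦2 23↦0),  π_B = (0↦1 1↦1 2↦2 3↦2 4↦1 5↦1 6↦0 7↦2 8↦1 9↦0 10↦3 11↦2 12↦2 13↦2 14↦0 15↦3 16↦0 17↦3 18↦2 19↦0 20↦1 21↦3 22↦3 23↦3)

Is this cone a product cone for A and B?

Answer: NOT A VALID PRODUCT — duplicate pair at indices 3,18

Derivation:
|A|·|B| = 6·4 = 24;  |P| = 24
Check the pairing map k ↦ (π_A(k), π_B(k)):
  0 ↦ (4,1)
  1 ↦ (2,1)
  2 ↦ (1,2)
  3 ↦ (0,2)
  4 ↦ (5,1)
  5 ↦ (0,1)
  6 ↦ (5,0)
  7 ↦ (4,2)
  8 ↦ (1,1)
  9 ↦ (3,0)
  10 ↦ (4,3)
  11 ↦ (3,2)
  12 ↦ (2,2)
  13 ↦ (5,2)
  14 ↦ (4,0)
  15 ↦ (3,3)
  16 ↦ (0,0)
  17 ↦ (1,3)
  18 ↦ (0,2)  ✗ repeats pair of k=3
  19 ↦ (1,0)
  20 ↦ (3,1)
  21 ↦ (5,3)
  22 ↦ (2,3)
  23 ↦ (0,3)
distinct pairs in image: 23 / 24 needed
  → (0,2) hit at k=3 and k=18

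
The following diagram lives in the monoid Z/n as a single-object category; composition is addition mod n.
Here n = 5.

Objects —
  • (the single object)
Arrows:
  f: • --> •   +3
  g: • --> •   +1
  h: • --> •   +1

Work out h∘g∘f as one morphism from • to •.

  0 +3≡3 +1≡4 +1≡0  (mod 5)
⟦path⟧: +0

Answer: +0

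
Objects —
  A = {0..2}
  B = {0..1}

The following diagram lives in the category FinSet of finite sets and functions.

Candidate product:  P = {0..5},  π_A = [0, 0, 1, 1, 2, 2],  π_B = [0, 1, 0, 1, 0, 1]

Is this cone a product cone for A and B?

Answer: VALID PRODUCT

Derivation:
|A|·|B| = 3·2 = 6;  |P| = 6
Check the pairing map k ↦ (π_A(k), π_B(k)):
  0 -> (0,0)
  1 -> (0,1)
  2 -> (1,0)
  3 -> (1,1)
  4 -> (2,0)
  5 -> (2,1)
distinct pairs in image: 6 / 6 needed
  → bijection onto A×B; projections well-typed.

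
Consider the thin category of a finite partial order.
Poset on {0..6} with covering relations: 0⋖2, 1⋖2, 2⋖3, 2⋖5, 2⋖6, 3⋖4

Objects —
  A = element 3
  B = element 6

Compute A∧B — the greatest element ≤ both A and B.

Answer: A∧B = 2

Trace:
Common predecessors of 3,6: {0,1,2}
  0 <= 2
  1 <= 2
  2 <= 2
glb = 2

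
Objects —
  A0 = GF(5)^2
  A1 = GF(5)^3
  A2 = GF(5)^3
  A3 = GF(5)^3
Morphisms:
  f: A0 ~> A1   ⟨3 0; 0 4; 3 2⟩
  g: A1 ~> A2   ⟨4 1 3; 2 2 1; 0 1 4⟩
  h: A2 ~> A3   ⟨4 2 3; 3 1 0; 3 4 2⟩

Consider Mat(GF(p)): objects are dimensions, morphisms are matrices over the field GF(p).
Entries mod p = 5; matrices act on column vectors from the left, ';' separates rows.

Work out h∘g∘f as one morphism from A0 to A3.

  e0=(1,0) f~>(3,0,3) g~>(1,4,2) h~>(3,2,3)
  e1=(0,1) f~>(0,4,2) g~>(0,0,2) h~>(1,0,4)
⟦path⟧: ⟨3 1; 2 0; 3 4⟩

Answer: ⟨3 1; 2 0; 3 4⟩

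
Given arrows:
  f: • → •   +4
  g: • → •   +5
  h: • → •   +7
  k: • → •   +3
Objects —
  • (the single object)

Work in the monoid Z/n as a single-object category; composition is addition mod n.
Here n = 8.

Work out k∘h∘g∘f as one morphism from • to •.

Answer: +3

Derivation:
  0 +4≡4 +5≡1 +7≡0 +3≡3  (mod 8)
result: +3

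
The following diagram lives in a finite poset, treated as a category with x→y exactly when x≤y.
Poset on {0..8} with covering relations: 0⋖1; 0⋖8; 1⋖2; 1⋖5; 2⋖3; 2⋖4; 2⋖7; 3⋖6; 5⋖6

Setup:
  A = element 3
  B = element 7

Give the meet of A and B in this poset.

Answer: A∧B = 2

Work:
Lower bounds of A=3 and B=7: {0,1,2}
  0 ⊑ 2
  1 ⊑ 2
  2 ⊑ 2
glb = 2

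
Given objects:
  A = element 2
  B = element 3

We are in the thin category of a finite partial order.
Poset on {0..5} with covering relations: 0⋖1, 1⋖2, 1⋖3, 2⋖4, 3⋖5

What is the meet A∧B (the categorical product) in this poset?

Answer: A∧B = 1

Derivation:
Common predecessors of 2,3: {0,1}
  0 ⊑ 1
  1 ⊑ 1
glb = 1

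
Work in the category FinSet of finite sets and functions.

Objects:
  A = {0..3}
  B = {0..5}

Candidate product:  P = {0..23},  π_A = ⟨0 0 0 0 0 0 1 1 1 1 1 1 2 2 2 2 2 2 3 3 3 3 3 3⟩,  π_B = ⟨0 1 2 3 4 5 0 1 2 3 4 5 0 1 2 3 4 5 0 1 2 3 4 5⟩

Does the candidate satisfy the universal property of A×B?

Answer: VALID PRODUCT

Work:
|A|·|B| = 4·6 = 24;  |P| = 24
Check the pairing map k ↦ (π_A(k), π_B(k)):
  0 -> (0,0)
  1 -> (0,1)
  2 -> (0,2)
  3 -> (0,3)
  4 -> (0,4)
  5 -> (0,5)
  6 -> (1,0)
  7 -> (1,1)
  8 -> (1,2)
  9 -> (1,3)
  10 -> (1,4)
  11 -> (1,5)
  12 -> (2,0)
  13 -> (2,1)
  14 -> (2,2)
  15 -> (2,3)
  16 -> (2,4)
  17 -> (2,5)
  18 -> (3,0)
  19 -> (3,1)
  20 -> (3,2)
  21 -> (3,3)
  22 -> (3,4)
  23 -> (3,5)
distinct pairs in image: 24 / 24 needed
  → bijection onto A×B; projections well-typed.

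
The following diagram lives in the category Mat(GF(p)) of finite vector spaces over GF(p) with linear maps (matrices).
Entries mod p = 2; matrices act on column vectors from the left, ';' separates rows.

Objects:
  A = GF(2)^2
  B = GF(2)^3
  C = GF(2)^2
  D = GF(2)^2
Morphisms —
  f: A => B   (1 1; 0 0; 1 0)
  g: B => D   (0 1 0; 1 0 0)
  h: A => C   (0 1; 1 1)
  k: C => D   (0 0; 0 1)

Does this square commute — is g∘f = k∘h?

Along f;g (path 1):
  e0=(1,0) f=>(1,0,1) g=>(0,1)
  e1=(0,1) f=>(1,0,0) g=>(0,1)
  composite₁ = (0 0; 1 1)
Along h;k (path 2):
  e0=(1,0) h=>(0,1) k=>(0,1)
  e1=(0,1) h=>(1,1) k=>(0,1)
  composite₂ = (0 0; 1 1)
Equal? same morphism ✓

Answer: COMMUTES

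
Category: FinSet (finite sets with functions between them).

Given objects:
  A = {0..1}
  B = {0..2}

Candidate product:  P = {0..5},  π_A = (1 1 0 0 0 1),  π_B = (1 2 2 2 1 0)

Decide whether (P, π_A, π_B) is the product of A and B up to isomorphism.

|A|·|B| = 2·3 = 6;  |P| = 6
Check the pairing map k ↦ (π_A(k), π_B(k)):
  0 ↦ (1,1)
  1 ↦ (1,2)
  2 ↦ (0,2)
  3 ↦ (0,2)  ✗ repeats pair of k=2
  4 ↦ (0,1)
  5 ↦ (1,0)
distinct pairs in image: 5 / 6 needed
  → (0,2) hit at k=2 and k=3

Answer: NOT A VALID PRODUCT — duplicate pair at indices 2,3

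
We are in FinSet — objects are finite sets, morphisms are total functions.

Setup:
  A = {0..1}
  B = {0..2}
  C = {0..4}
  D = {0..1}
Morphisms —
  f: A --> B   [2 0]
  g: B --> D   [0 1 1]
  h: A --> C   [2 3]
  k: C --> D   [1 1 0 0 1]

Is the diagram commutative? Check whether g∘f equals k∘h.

Along f;g (path 1):
  0 f-->2 g-->1
  1 f-->0 g-->0
  result₁ = [1 0]
Along h;k (path 2):
  0 h-->2 k-->0
  1 h-->3 k-->0
  result₂ = [0 0]
Equal? distinct morphisms ✗

Answer: DOES NOT COMMUTE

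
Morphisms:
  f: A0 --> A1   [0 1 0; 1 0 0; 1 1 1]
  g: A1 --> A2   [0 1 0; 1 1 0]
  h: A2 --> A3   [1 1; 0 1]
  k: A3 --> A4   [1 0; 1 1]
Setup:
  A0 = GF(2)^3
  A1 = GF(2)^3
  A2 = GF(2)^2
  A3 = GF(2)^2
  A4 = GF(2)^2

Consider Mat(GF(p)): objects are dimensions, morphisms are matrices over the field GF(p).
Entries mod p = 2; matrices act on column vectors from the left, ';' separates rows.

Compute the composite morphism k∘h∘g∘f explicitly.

Answer: [0 1 0; 1 0 0]

Work:
  e0=[1,0,0] f-->[0,1,1] g-->[1,1] h-->[0,1] k-->[0,1]
  e1=[0,1,0] f-->[1,0,1] g-->[0,1] h-->[1,1] k-->[1,0]
  e2=[0,0,1] f-->[0,0,1] g-->[0,0] h-->[0,0] k-->[0,0]
composite: [0 1 0; 1 0 0]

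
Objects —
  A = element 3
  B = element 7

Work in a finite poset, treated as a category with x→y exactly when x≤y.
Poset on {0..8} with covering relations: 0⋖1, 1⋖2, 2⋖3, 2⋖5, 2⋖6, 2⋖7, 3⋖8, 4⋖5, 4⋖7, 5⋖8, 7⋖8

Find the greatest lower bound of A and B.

Lower bounds of A=3 and B=7: {0,1,2}
  0 ⊑ 2
  1 ⊑ 2
  2 ⊑ 2
glb = 2

Answer: A∧B = 2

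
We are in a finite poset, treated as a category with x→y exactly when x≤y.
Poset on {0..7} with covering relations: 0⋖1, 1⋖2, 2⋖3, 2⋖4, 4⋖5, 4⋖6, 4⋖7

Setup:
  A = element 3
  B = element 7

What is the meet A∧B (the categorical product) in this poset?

Answer: A∧B = 2

Work:
Common predecessors of 3,7: {0,1,2}
  0 ≤ 2
  1 ≤ 2
  2 ≤ 2
glb = 2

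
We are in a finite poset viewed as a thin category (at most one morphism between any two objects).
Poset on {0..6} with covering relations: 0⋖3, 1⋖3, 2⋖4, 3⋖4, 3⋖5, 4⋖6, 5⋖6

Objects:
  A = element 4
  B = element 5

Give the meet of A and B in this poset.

Answer: A∧B = 3

Trace:
{x : x≤A ∧ x≤B} = {0,1,3}  (A=4, B=5)
  0 ≤ 3
  1 ≤ 3
  3 ≤ 3
glb = 3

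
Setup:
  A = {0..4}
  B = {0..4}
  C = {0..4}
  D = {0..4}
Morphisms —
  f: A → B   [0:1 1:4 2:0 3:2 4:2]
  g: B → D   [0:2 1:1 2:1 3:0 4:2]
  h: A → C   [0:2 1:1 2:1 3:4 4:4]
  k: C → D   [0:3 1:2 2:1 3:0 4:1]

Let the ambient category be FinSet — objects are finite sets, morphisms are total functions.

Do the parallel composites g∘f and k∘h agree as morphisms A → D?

Answer: COMMUTES

Derivation:
Along f;g (path 1):
  0 f→1 g→1
  1 f→4 g→2
  2 f→0 g→2
  3 f→2 g→1
  4 f→2 g→1
  composite₁ = [0:1 1:2 2:2 3:1 4:1]
Along h;k (path 2):
  0 h→2 k→1
  1 h→1 k→2
  2 h→1 k→2
  3 h→4 k→1
  4 h→4 k→1
  composite₂ = [0:1 1:2 2:2 3:1 4:1]
Equal? same morphism ✓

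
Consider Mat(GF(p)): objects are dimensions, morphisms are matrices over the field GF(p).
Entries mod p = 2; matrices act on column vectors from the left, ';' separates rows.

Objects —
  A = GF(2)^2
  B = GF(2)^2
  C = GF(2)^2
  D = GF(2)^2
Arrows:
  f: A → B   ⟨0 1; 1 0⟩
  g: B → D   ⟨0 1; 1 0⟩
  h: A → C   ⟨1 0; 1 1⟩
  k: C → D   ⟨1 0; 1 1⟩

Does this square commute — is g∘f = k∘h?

Answer: COMMUTES

Work:
Path 1 = f;g:
  e0=(1,0) f→(0,1) g→(1,0)
  e1=(0,1) f→(1,0) g→(0,1)
  composite₁ = ⟨1 0; 0 1⟩
Path 2 = h;k:
  e0=(1,0) h→(1,1) k→(1,0)
  e1=(0,1) h→(0,1) k→(0,1)
  composite₂ = ⟨1 0; 0 1⟩
Equal? equal; square commutes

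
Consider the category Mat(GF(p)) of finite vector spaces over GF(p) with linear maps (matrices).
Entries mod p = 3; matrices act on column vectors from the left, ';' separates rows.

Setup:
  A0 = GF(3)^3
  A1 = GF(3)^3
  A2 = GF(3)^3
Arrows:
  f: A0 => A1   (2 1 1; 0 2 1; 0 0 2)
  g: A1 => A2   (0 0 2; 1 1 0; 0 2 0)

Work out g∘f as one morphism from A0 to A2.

Answer: (0 0 1; 2 0 2; 0 1 2)

Work:
  e0=(1,0,0) f=>(2,0,0) g=>(0,2,0)
  e1=(0,1,0) f=>(1,2,0) g=>(0,0,1)
  e2=(0,0,1) f=>(1,1,2) g=>(1,2,2)
⟦path⟧: (0 0 1; 2 0 2; 0 1 2)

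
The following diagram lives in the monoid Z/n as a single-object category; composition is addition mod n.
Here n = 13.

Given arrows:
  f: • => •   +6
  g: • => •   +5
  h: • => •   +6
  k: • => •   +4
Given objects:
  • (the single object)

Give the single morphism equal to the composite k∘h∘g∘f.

Answer: +8

Trace:
  0 +6≡6 +5≡11 +6≡4 +4≡8  (mod 13)
result: +8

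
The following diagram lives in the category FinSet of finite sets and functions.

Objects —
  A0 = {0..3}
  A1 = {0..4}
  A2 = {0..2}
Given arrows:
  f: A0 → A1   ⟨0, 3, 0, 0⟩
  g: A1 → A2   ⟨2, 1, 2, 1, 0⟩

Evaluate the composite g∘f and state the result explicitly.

  0 f→0 g→2
  1 f→3 g→1
  2 f→0 g→2
  3 f→0 g→2
⟦path⟧: ⟨2, 1, 2, 2⟩

Answer: ⟨2, 1, 2, 2⟩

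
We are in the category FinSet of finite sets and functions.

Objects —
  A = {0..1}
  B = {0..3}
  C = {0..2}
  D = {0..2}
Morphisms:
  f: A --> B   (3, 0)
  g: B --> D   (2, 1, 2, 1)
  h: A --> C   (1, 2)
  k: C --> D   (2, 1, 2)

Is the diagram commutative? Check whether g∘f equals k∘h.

Answer: COMMUTES

Trace:
Path 1 = f;g:
  0 f-->3 g-->1
  1 f-->0 g-->2
  ⟦path⟧₁ = (1, 2)
Path 2 = h;k:
  0 h-->1 k-->1
  1 h-->2 k-->2
  ⟦path⟧₂ = (1, 2)
Equal? equal; square commutes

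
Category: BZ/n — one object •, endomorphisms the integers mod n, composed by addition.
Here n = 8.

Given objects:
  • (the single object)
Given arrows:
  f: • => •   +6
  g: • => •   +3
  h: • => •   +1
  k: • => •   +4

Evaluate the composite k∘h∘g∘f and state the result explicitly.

Answer: +6

Work:
  0 +6≡6 +3≡1 +1≡2 +4≡6  (mod 8)
result: +6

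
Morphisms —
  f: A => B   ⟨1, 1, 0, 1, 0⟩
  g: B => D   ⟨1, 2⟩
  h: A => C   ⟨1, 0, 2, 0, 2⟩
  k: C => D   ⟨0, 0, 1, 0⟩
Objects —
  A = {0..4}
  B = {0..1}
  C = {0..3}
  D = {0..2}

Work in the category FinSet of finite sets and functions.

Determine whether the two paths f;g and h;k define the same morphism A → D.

Answer: DOES NOT COMMUTE

Work:
1) trace f;g:
  0 f=>1 g=>2
  1 f=>1 g=>2
  2 f=>0 g=>1
  3 f=>1 g=>2
  4 f=>0 g=>1
  result₁ = ⟨2, 2, 1, 2, 1⟩
2) trace h;k:
  0 h=>1 k=>0
  1 h=>0 k=>0
  2 h=>2 k=>1
  3 h=>0 k=>0
  4 h=>2 k=>1
  result₂ = ⟨0, 0, 1, 0, 1⟩
Equal? differ; not commutative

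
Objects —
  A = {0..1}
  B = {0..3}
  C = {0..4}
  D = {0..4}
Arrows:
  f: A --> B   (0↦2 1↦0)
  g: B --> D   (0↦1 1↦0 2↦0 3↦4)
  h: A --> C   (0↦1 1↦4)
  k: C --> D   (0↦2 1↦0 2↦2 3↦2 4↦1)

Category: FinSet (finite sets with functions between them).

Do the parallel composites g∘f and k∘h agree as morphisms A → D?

Answer: COMMUTES

Work:
Path 1 = f;g:
  0 f-->2 g-->0
  1 f-->0 g-->1
  composite₁ = (0↦0 1↦1)
Path 2 = h;k:
  0 h-->1 k-->0
  1 h-->4 k-->1
  composite₂ = (0↦0 1↦1)
Equal? YES — commutes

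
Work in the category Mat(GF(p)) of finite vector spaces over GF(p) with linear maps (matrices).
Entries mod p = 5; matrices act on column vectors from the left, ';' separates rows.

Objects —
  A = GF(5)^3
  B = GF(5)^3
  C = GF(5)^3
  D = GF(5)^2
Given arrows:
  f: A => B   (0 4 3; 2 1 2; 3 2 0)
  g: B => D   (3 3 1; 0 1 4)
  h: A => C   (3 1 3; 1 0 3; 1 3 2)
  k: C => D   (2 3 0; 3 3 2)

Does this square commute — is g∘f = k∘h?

Answer: COMMUTES

Derivation:
Along f;g (path 1):
  e0=(1,0,0) f=>(0,2,3) g=>(4,4)
  e1=(0,1,0) f=>(4,1,2) g=>(2,4)
  e2=(0,0,1) f=>(3,2,0) g=>(0,2)
  result₁ = (4 2 0; 4 4 2)
Along h;k (path 2):
  e0=(1,0,0) h=>(3,1,1) k=>(4,4)
  e1=(0,1,0) h=>(1,0,3) k=>(2,4)
  e2=(0,0,1) h=>(3,3,2) k=>(0,2)
  result₂ = (4 2 0; 4 4 2)
Equal? equal; square commutes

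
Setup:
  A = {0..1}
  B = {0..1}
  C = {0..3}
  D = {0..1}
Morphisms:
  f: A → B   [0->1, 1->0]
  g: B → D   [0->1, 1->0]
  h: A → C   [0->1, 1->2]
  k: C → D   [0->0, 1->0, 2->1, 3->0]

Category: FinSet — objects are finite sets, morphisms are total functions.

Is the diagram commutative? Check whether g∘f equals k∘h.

Along f;g (path 1):
  0 f→1 g→0
  1 f→0 g→1
  ⟦path⟧₁ = [0->0, 1->1]
Along h;k (path 2):
  0 h→1 k→0
  1 h→2 k→1
  ⟦path⟧₂ = [0->0, 1->1]
Equal? equal; square commutes

Answer: COMMUTES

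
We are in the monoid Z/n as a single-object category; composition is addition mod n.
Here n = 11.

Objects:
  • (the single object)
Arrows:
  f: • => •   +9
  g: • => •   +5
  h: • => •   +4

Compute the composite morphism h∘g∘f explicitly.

Answer: +7

Work:
  0 +9≡9 +5≡3 +4≡7  (mod 11)
⟦path⟧: +7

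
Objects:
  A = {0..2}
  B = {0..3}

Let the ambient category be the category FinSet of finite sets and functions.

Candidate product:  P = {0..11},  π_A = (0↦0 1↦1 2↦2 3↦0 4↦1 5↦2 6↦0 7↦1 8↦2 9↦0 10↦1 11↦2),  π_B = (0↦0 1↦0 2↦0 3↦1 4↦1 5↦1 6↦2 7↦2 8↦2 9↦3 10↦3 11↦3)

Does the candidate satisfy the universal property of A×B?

|A|·|B| = 3·4 = 12;  |P| = 12
Check the pairing map k ↦ (π_A(k), π_B(k)):
  0 ↦ (0,0)
  1 ↦ (1,0)
  2 ↦ (2,0)
  3 ↦ (0,1)
  4 ↦ (1,1)
  5 ↦ (2,1)
  6 ↦ (0,2)
  7 ↦ (1,2)
  8 ↦ (2,2)
  9 ↦ (0,3)
  10 ↦ (1,3)
  11 ↦ (2,3)
distinct pairs in image: 12 / 12 needed
  → bijection onto A×B; projections well-typed.

Answer: VALID PRODUCT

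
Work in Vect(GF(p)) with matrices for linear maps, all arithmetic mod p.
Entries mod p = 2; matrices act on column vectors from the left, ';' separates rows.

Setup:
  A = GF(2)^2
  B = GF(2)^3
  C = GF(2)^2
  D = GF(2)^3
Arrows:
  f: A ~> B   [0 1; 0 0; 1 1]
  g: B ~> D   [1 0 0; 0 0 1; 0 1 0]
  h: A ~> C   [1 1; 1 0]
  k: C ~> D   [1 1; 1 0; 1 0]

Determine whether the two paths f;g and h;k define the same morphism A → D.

Along f;g (path 1):
  e0=(1,0) f~>(0,0,1) g~>(0,1,0)
  e1=(0,1) f~>(1,0,1) g~>(1,1,0)
  result₁ = [0 1; 1 1; 0 0]
Along h;k (path 2):
  e0=(1,0) h~>(1,1) k~>(0,1,1)
  e1=(0,1) h~>(1,0) k~>(1,1,1)
  result₂ = [0 1; 1 1; 1 1]
Equal? distinct morphisms ✗

Answer: DOES NOT COMMUTE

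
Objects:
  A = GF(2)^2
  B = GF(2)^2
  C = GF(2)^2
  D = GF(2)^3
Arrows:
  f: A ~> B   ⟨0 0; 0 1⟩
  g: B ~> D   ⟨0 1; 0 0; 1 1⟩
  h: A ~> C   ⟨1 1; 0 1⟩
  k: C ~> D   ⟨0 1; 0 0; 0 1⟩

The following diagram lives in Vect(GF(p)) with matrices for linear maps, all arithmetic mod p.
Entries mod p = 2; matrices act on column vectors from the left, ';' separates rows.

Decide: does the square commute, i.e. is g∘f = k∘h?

Answer: COMMUTES

Derivation:
1) trace f;g:
  e0=(1,0) f~>(0,0) g~>(0,0,0)
  e1=(0,1) f~>(0,1) g~>(1,0,1)
  ⟦path⟧₁ = ⟨0 1; 0 0; 0 1⟩
2) trace h;k:
  e0=(1,0) h~>(1,0) k~>(0,0,0)
  e1=(0,1) h~>(1,1) k~>(1,0,1)
  ⟦path⟧₂ = ⟨0 1; 0 0; 0 1⟩
Equal? same morphism ✓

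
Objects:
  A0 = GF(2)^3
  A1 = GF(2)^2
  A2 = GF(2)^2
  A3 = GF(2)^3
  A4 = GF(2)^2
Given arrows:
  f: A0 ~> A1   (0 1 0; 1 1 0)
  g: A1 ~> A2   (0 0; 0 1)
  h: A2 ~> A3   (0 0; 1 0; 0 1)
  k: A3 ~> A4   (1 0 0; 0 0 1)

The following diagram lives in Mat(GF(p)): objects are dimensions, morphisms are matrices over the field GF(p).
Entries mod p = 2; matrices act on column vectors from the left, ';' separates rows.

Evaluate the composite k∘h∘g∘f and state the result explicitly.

  e0=⟨1,0,0⟩ f~>⟨0,1⟩ g~>⟨0,1⟩ h~>⟨0,0,1⟩ k~>⟨0,1⟩
  e1=⟨0,1,0⟩ f~>⟨1,1⟩ g~>⟨0,1⟩ h~>⟨0,0,1⟩ k~>⟨0,1⟩
  e2=⟨0,0,1⟩ f~>⟨0,0⟩ g~>⟨0,0⟩ h~>⟨0,0,0⟩ k~>⟨0,0⟩
composite: (0 0 0; 1 1 0)

Answer: (0 0 0; 1 1 0)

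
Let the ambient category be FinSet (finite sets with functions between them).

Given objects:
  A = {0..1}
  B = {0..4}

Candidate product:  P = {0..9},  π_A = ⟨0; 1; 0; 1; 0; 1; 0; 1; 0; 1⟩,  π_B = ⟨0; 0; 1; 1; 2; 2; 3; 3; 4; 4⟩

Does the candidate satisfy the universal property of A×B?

Answer: VALID PRODUCT

Work:
|A|·|B| = 2·5 = 10;  |P| = 10
Check the pairing map k ↦ (π_A(k), π_B(k)):
  0 ↦ (0,0)
  1 ↦ (1,0)
  2 ↦ (0,1)
  3 ↦ (1,1)
  4 ↦ (0,2)
  5 ↦ (1,2)
  6 ↦ (0,3)
  7 ↦ (1,3)
  8 ↦ (0,4)
  9 ↦ (1,4)
distinct pairs in image: 10 / 10 needed
  → bijection onto A×B; projections well-typed.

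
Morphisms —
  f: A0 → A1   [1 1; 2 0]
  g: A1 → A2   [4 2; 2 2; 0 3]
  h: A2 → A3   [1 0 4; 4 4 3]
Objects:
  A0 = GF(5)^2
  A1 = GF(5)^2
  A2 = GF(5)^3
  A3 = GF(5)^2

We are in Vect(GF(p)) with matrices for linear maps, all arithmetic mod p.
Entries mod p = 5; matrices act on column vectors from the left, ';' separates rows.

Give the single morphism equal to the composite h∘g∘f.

Answer: [2 4; 4 4]

Trace:
  e0=[1,0] f→[1,2] g→[3,1,1] h→[2,4]
  e1=[0,1] f→[1,0] g→[4,2,0] h→[4,4]
result: [2 4; 4 4]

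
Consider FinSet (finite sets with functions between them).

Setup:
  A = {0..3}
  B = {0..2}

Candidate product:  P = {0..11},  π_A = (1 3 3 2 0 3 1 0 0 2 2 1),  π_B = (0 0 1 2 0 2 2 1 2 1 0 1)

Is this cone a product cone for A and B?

|A|·|B| = 4·3 = 12;  |P| = 12
Check the pairing map k ↦ (π_A(k), π_B(k)):
  0 -> (1,0)
  1 -> (3,0)
  2 -> (3,1)
  3 -> (2,2)
  4 -> (0,0)
  5 -> (3,2)
  6 -> (1,2)
  7 -> (0,1)
  8 -> (0,2)
  9 -> (2,1)
  10 -> (2,0)
  11 -> (1,1)
distinct pairs in image: 12 / 12 needed
  → bijection onto A×B; projections well-typed.

Answer: VALID PRODUCT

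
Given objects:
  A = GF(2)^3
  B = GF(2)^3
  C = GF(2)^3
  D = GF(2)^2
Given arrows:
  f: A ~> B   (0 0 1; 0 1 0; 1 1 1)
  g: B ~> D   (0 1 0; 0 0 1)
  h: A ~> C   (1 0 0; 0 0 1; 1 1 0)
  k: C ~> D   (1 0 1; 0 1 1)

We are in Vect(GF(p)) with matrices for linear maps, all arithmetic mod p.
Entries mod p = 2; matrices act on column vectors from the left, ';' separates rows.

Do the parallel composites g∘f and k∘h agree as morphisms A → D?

1) trace f;g:
  e0=(1,0,0) f~>(0,0,1) g~>(0,1)
  e1=(0,1,0) f~>(0,1,1) g~>(1,1)
  e2=(0,0,1) f~>(1,0,1) g~>(0,1)
  ⟦path⟧₁ = (0 1 0; 1 1 1)
2) trace h;k:
  e0=(1,0,0) h~>(1,0,1) k~>(0,1)
  e1=(0,1,0) h~>(0,0,1) k~>(1,1)
  e2=(0,0,1) h~>(0,1,0) k~>(0,1)
  ⟦path⟧₂ = (0 1 0; 1 1 1)
Equal? equal; square commutes

Answer: COMMUTES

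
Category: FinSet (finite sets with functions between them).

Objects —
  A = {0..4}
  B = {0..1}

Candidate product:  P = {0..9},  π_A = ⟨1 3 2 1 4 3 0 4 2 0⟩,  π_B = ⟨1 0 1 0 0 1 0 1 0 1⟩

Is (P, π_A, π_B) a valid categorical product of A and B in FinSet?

|A|·|B| = 5·2 = 10;  |P| = 10
Check the pairing map k ↦ (π_A(k), π_B(k)):
  0 -> (1,1)
  1 -> (3,0)
  2 -> (2,1)
  3 -> (1,0)
  4 -> (4,0)
  5 -> (3,1)
  6 -> (0,0)
  7 -> (4,1)
  8 -> (2,0)
  9 -> (0,1)
distinct pairs in image: 10 / 10 needed
  → bijection onto A×B; projections well-typed.

Answer: VALID PRODUCT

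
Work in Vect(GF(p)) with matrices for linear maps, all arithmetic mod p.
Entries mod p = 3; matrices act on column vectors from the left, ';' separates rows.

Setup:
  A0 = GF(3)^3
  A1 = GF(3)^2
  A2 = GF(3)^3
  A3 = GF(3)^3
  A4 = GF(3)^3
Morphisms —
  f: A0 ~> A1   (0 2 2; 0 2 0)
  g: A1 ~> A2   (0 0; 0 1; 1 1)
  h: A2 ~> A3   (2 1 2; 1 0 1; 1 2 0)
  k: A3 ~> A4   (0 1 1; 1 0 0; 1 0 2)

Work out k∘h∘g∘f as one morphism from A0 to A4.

Answer: (0 2 2; 0 1 1; 0 0 1)

Trace:
  e0=(1,0,0) f~>(0,0) g~>(0,0,0) h~>(0,0,0) k~>(0,0,0)
  e1=(0,1,0) f~>(2,2) g~>(0,2,1) h~>(1,1,1) k~>(2,1,0)
  e2=(0,0,1) f~>(2,0) g~>(0,0,2) h~>(1,2,0) k~>(2,1,1)
⟦path⟧: (0 2 2; 0 1 1; 0 0 1)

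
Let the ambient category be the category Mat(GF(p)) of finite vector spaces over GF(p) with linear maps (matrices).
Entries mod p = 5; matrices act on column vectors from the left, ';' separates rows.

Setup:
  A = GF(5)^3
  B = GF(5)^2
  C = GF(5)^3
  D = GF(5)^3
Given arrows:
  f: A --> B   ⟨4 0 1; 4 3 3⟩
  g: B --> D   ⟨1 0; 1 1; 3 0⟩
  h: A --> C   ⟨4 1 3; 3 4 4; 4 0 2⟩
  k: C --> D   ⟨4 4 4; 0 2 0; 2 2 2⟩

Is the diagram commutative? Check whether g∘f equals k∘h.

Path 1 = f;g:
  e0=[1,0,0] f-->[4,4] g-->[4,3,2]
  e1=[0,1,0] f-->[0,3] g-->[0,3,0]
  e2=[0,0,1] f-->[1,3] g-->[1,4,3]
  ⟦path⟧₁ = ⟨4 0 1; 3 3 4; 2 0 3⟩
Path 2 = h;k:
  e0=[1,0,0] h-->[4,3,4] k-->[4,1,2]
  e1=[0,1,0] h-->[1,4,0] k-->[0,3,0]
  e2=[0,0,1] h-->[3,4,2] k-->[1,3,3]
  ⟦path⟧₂ = ⟨4 0 1; 1 3 3; 2 0 3⟩
Equal? NO — does not commute

Answer: DOES NOT COMMUTE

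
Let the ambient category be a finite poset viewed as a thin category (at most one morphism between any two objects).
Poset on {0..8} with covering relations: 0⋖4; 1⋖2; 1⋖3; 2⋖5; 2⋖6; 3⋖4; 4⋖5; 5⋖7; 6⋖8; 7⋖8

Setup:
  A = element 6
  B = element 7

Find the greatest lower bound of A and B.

Answer: A∧B = 2

Trace:
Lower bounds of A=6 and B=7: {1,2}
  1 <= 2
  2 <= 2
glb = 2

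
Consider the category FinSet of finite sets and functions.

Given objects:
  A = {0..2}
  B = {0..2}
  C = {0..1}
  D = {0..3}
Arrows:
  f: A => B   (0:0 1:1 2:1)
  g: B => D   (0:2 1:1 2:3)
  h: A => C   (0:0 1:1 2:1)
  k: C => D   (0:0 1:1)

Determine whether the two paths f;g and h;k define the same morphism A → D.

Answer: DOES NOT COMMUTE

Derivation:
Along f;g (path 1):
  0 f=>0 g=>2
  1 f=>1 g=>1
  2 f=>1 g=>1
  composite₁ = (0:2 1:1 2:1)
Along h;k (path 2):
  0 h=>0 k=>0
  1 h=>1 k=>1
  2 h=>1 k=>1
  composite₂ = (0:0 1:1 2:1)
Equal? differ; not commutative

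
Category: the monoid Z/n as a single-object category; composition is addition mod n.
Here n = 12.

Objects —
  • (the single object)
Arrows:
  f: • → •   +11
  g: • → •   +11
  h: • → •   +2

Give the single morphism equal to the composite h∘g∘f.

Answer: +0

Work:
  0 +11≡11 +11≡10 +2≡0  (mod 12)
composite: +0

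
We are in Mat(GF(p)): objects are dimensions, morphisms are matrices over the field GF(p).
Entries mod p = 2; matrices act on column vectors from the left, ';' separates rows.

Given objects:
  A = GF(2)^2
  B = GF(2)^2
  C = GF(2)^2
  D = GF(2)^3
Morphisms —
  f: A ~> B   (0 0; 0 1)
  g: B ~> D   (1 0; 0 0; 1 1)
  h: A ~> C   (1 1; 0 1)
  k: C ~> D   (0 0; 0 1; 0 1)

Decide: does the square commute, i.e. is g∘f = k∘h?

Answer: DOES NOT COMMUTE

Work:
1) trace f;g:
  e0=(1,0) f~>(0,0) g~>(0,0,0)
  e1=(0,1) f~>(0,1) g~>(0,0,1)
  result₁ = (0 0; 0 0; 0 1)
2) trace h;k:
  e0=(1,0) h~>(1,0) k~>(0,0,0)
  e1=(0,1) h~>(1,1) k~>(0,1,1)
  result₂ = (0 0; 0 1; 0 1)
Equal? distinct morphisms ✗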